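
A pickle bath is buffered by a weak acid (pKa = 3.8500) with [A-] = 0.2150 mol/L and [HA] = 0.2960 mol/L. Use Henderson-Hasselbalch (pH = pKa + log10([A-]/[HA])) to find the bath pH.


ratio = [A-] / [HA] = 0.2150 / 0.2960 = 0.7264
log10(ratio) = -0.1389
pH = pKa + log10(ratio) = 3.8500 - 0.1389 = 3.7111


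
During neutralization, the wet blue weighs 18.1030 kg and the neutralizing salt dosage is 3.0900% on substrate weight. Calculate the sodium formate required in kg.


Formula: Neutralizer = substrate * pct / 100
Substituting: Neutralizer = 18.1030 * 3.0900 / 100
Result: 0.5594 kg


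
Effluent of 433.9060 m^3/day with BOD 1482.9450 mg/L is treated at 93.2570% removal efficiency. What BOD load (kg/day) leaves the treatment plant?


Load_in = volume * conc / 1000 = 433.9060 * 1482.9450 / 1000 = 643.4587 kg/day
Removed = Load_in * eff / 100 = 643.4587 * 93.2570 / 100 = 600.0703 kg/day
Load_out = Load_in - Removed = 643.4587 - 600.0703 = 43.3884 kg/day


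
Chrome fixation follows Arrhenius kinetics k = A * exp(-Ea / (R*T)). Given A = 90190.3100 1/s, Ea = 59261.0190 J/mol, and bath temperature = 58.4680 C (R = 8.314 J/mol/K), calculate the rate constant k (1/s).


T_K = T_C + 273.15 = 58.4680 + 273.15 = 331.6180 K
exponent = -Ea / (R * T_K) = -59261.0190 / (8.314 * 331.6180) = -21.4942
k = A * exp(exponent) = 90190.3100 * exp(-21.4942) = 4.1721e-05 1/s


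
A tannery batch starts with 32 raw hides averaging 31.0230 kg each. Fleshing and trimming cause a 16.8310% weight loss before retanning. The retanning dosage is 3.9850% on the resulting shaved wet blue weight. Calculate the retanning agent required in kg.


Total_raw = N * avg_wt = 32 * 31.0230 = 992.7360 kg
Substrate = Total_raw * (1 - loss/100) = 992.7360 * (1 - 16.8310/100) = 825.6486 kg
Retan = Substrate * pct / 100 = 825.6486 * 3.9850 / 100 = 32.9021 kg


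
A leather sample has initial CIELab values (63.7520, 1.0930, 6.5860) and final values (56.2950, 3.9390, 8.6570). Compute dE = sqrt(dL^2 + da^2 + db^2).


dL = -7.4570, da = 2.8460, db = 2.0710
dE = sqrt((-7.4570)^2 + 2.8460^2 + 2.0710^2) = 8.2459


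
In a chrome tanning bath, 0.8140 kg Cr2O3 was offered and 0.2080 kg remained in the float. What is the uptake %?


Formula: Uptake = (offered - residual) / offered * 100
Substituting: Uptake = (0.8140 - 0.2080) / 0.8140 * 100
Result: 74.4472 %


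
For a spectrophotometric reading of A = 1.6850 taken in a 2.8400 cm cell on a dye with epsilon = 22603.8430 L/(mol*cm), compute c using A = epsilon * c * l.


Formula: c = A / (epsilon * l)
Substituting: c = 1.6850 / (22603.8430 * 2.8400)
Result: 2.6248e-05 mol/L


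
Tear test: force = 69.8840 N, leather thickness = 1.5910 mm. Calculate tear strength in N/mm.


Formula: Tear strength = force / thickness
Substituting: Tear strength = 69.8840 / 1.5910
Result: 43.9246 N/mm


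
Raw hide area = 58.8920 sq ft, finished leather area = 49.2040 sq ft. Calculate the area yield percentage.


Formula: Yield = finished / raw * 100
Substituting: Yield = 49.2040 / 58.8920 * 100
Result: 83.5495 %


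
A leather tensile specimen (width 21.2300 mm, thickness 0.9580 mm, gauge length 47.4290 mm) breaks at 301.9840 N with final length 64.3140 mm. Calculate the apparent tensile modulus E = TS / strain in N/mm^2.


TS = F / (w * t) = 301.9840 / (21.2300 * 0.9580) = 14.8480 N/mm^2
strain = (Lf - L0) / L0 = (64.3140 - 47.4290) / 47.4290 = 0.3560
E = TS / strain = 14.8480 / 0.3560 = 41.7072 N/mm^2


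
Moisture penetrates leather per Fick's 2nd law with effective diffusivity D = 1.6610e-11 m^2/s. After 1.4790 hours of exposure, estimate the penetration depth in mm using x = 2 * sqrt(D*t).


t = 1.4790 hr * 3600 = 5324.4000 s
D * t = 1.6610e-11 * 5324.4000 = 8.8438e-08
x = 2 * sqrt(D*t) = 2 * sqrt(8.8438e-08) = 5.9477e-04 m = 0.5948 mm


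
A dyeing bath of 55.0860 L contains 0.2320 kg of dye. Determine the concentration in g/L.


Formula: Conc = dye_mass(kg) / volume(L) * 1000
Substituting: Conc = 0.2320 / 55.0860 * 1000
Result: 4.2116 g/L


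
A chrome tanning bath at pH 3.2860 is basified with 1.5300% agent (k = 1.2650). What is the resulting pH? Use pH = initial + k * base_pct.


Formula: pH_final = pH_initial + k * base_pct
Substituting: pH_final = 3.2860 + 1.2650 * 1.5300
Result: 5.2214


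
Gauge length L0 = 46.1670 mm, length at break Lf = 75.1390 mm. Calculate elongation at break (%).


Formula: Elongation = (Lf - L0) / L0 * 100
Substituting: Elongation = (75.1390 - 46.1670) / 46.1670 * 100
Result: 62.7548 %


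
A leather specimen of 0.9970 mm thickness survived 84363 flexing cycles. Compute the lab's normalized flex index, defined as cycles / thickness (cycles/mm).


Formula: Index = cycles / thickness
Substituting: Index = 84363 / 0.9970
Result: 84616.8506 cycles/mm


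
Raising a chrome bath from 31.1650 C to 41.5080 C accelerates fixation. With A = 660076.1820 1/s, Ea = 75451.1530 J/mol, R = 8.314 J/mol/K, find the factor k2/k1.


T1 = 31.1650 + 273.15 = 304.3150 K; T2 = 41.5080 + 273.15 = 314.6580 K
k1 = A * exp(-Ea/(R*T1)) = 660076.1820 * exp(-75451.1530/(8.314*304.3150)) = 7.3823e-08 1/s
k2 = A * exp(-Ea/(R*T2)) = 660076.1820 * exp(-75451.1530/(8.314*314.6580)) = 1.9675e-07 1/s
k2/k1 = 1.9675e-07 / 7.3823e-08 = 2.6651


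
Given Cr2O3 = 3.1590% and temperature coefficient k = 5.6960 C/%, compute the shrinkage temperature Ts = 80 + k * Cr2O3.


Formula: Ts = 80 + k * Cr2O3
Substituting: Ts = 80 + 5.6960 * 3.1590
Result: 97.9937 C


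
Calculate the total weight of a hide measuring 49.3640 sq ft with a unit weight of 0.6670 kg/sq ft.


Formula: Weight = area * weight_per_sqft
Substituting: Weight = 49.3640 * 0.6670
Result: 32.9258 kg


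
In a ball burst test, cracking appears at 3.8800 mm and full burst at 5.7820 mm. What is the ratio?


Formula: Ratio = crack / burst
Substituting: Ratio = 3.8800 / 5.7820
Result: 0.6710


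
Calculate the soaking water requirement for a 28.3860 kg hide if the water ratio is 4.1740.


Formula: Water = hide_weight * ratio
Substituting: Water = 28.3860 * 4.1740
Result: 118.4832 kg


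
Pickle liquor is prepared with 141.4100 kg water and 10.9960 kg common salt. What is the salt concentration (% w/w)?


Formula: Conc = salt / (water + salt) * 100
Substituting: Conc = 10.9960 / (141.4100 + 10.9960) * 100
Result: 7.2149 %


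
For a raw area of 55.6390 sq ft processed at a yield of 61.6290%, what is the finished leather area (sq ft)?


Formula: finished = raw * yield / 100
Substituting: finished = 55.6390 * 61.6290 / 100
Result: 34.2898 sq ft


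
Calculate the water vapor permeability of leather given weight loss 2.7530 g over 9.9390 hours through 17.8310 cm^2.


Formula: WVP = loss / (area * time)
Substituting: WVP = 2.7530 / (17.8310 * 9.9390)
Result: 0.0155342 g/(cm^2*hr)


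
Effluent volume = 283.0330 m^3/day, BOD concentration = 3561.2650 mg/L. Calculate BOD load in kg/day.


Formula: BOD_load = volume * conc / 1000
Substituting: BOD_load = 283.0330 * 3561.2650 / 1000
Result: 1007.9555 kg/day


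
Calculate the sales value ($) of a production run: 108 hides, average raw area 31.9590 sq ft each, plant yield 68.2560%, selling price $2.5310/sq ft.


Raw_total = N * avg_area = 108 * 31.9590 = 3451.5720 sq ft
Finished = Raw_total * yield / 100 = 3451.5720 * 68.2560 / 100 = 2355.9050 sq ft
Value = Finished * price = 2355.9050 * 2.5310 = 5962.7955 $


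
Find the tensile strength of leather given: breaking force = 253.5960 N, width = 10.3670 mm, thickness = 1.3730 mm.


Formula: TS = force / (width * thickness)
Substituting: TS = 253.5960 / (10.3670 * 1.3730)
Result: 17.8164 N/mm^2


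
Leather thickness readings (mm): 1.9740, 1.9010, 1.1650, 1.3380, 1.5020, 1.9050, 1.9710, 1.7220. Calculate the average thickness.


Formula: Average = sum / n
Substituting: Average = 13.4780 / 8
Result: 1.6847 mm


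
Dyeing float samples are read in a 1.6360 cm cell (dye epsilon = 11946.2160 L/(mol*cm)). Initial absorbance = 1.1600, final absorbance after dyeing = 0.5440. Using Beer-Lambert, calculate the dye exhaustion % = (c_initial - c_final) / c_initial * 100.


c_initial = A_i / (epsilon * l) = 1.1600 / (11946.2160 * 1.6360) = 5.9353e-05 mol/L
c_final = A_f / (epsilon * l) = 0.5440 / (11946.2160 * 1.6360) = 2.7835e-05 mol/L
Exhaustion = (c_initial - c_final) / c_initial * 100 = (5.9353e-05 - 2.7835e-05) / 5.9353e-05 * 100 = 53.1034 %


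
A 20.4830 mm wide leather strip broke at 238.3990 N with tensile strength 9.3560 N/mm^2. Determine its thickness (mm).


Formula: t = F / (TS * w)
Substituting: t = 238.3990 / (9.3560 * 20.4830)
Result: 1.2440 mm


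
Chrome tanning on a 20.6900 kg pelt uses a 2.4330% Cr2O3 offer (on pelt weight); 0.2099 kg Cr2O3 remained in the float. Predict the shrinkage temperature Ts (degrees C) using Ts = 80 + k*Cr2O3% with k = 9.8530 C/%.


Offered = pelt * offer_pct / 100 = 20.6900 * 2.4330 / 100 = 0.5034 kg
Uptake = offered - residual = 0.5034 - 0.2099 = 0.2935 kg
Cr2O3% on pelt = uptake / pelt * 100 = 0.2935 / 20.6900 * 100 = 1.4185 %
Ts = 80 + k * Cr2O3% = 80 + 9.8530 * 1.4185 = 93.9765 C


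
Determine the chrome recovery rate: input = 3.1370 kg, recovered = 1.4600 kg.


Formula: Recovery = recovered / input * 100
Substituting: Recovery = 1.4600 / 3.1370 * 100
Result: 46.5413 %


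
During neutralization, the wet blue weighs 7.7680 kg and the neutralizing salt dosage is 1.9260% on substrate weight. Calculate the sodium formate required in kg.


Formula: Neutralizer = substrate * pct / 100
Substituting: Neutralizer = 7.7680 * 1.9260 / 100
Result: 0.1496 kg


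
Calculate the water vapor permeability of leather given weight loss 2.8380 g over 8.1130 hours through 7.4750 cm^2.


Formula: WVP = loss / (area * time)
Substituting: WVP = 2.8380 / (7.4750 * 8.1130)
Result: 0.0467972 g/(cm^2*hr)


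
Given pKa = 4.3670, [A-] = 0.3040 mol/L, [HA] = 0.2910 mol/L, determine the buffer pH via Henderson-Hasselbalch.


ratio = [A-] / [HA] = 0.3040 / 0.2910 = 1.0447
log10(ratio) = 0.0189806
pH = pKa + log10(ratio) = 4.3670 + 0.0189806 = 4.3860


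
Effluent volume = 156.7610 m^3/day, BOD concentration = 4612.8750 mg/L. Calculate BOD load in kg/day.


Formula: BOD_load = volume * conc / 1000
Substituting: BOD_load = 156.7610 * 4612.8750 / 1000
Result: 723.1189 kg/day


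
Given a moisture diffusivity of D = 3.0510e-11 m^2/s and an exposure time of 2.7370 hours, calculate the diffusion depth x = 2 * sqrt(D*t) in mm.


t = 2.7370 hr * 3600 = 9853.2000 s
D * t = 3.0510e-11 * 9853.2000 = 3.0062e-07
x = 2 * sqrt(D*t) = 2 * sqrt(3.0062e-07) = 0.00109658 m = 1.0966 mm


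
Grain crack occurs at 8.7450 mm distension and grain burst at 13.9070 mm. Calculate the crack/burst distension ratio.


Formula: Ratio = crack / burst
Substituting: Ratio = 8.7450 / 13.9070
Result: 0.6288


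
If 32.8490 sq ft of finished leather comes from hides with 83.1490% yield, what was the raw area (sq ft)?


Formula: raw = finished * 100 / yield
Substituting: raw = 32.8490 * 100 / 83.1490
Result: 39.5062 sq ft


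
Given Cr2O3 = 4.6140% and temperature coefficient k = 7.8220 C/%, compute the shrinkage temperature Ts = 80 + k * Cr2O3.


Formula: Ts = 80 + k * Cr2O3
Substituting: Ts = 80 + 7.8220 * 4.6140
Result: 116.0907 C


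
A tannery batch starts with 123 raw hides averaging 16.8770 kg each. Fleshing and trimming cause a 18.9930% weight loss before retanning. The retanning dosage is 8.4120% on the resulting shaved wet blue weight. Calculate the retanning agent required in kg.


Total_raw = N * avg_wt = 123 * 16.8770 = 2075.8710 kg
Substrate = Total_raw * (1 - loss/100) = 2075.8710 * (1 - 18.9930/100) = 1681.6008 kg
Retan = Substrate * pct / 100 = 1681.6008 * 8.4120 / 100 = 141.4563 kg


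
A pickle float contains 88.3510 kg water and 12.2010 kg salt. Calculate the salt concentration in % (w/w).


Formula: Conc = salt / (water + salt) * 100
Substituting: Conc = 12.2010 / (88.3510 + 12.2010) * 100
Result: 12.1340 %


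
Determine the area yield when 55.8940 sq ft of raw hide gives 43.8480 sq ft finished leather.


Formula: Yield = finished / raw * 100
Substituting: Yield = 43.8480 / 55.8940 * 100
Result: 78.4485 %


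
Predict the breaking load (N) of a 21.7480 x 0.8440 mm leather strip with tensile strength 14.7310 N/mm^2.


Formula: F = TS * w * t
Substituting: F = 14.7310 * 21.7480 * 0.8440
Result: 270.3921 N


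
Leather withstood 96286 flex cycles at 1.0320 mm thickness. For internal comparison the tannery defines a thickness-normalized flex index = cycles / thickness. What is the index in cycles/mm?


Formula: Index = cycles / thickness
Substituting: Index = 96286 / 1.0320
Result: 93300.3876 cycles/mm


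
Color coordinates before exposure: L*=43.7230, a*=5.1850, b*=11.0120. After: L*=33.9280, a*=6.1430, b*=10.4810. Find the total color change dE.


dL = -9.7950, da = 0.9580, db = -0.5310
dE = sqrt((-9.7950)^2 + 0.9580^2 + (-0.5310)^2) = 9.8561


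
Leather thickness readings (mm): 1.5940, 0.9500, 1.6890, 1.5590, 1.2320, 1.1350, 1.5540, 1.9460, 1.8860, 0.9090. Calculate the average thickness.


Formula: Average = sum / n
Substituting: Average = 14.4540 / 10
Result: 1.4454 mm


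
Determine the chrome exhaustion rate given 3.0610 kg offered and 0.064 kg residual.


Formula: Uptake = (offered - residual) / offered * 100
Substituting: Uptake = (3.0610 - 0.064) / 3.0610 * 100
Result: 97.9092 %


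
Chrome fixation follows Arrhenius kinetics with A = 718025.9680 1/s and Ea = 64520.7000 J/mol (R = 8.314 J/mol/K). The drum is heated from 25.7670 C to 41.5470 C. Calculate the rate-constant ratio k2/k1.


T1 = 25.7670 + 273.15 = 298.9170 K; T2 = 41.5470 + 273.15 = 314.6970 K
k1 = A * exp(-Ea/(R*T1)) = 718025.9680 * exp(-64520.7000/(8.314*298.9170)) = 3.8105e-06 1/s
k2 = A * exp(-Ea/(R*T2)) = 718025.9680 * exp(-64520.7000/(8.314*314.6970)) = 1.4007e-05 1/s
k2/k1 = 1.4007e-05 / 3.8105e-06 = 3.6760


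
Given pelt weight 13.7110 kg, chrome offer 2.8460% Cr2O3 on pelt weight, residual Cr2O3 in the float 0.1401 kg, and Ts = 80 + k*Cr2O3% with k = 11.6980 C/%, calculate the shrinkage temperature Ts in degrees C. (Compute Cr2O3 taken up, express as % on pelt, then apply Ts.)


Offered = pelt * offer_pct / 100 = 13.7110 * 2.8460 / 100 = 0.3902 kg
Uptake = offered - residual = 0.3902 - 0.1401 = 0.2501 kg
Cr2O3% on pelt = uptake / pelt * 100 = 0.2501 / 13.7110 * 100 = 1.8242 %
Ts = 80 + k * Cr2O3% = 80 + 11.6980 * 1.8242 = 101.3394 C


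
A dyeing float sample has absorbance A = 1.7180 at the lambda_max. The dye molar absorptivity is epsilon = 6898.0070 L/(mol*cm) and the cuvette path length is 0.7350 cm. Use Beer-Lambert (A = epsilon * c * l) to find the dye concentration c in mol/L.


Formula: c = A / (epsilon * l)
Substituting: c = 1.7180 / (6898.0070 * 0.7350)
Result: 3.3885e-04 mol/L


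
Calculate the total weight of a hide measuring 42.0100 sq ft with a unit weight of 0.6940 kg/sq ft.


Formula: Weight = area * weight_per_sqft
Substituting: Weight = 42.0100 * 0.6940
Result: 29.1549 kg


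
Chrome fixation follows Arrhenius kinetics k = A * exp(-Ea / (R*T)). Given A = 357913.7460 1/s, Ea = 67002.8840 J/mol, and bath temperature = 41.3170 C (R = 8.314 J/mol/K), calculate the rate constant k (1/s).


T_K = T_C + 273.15 = 41.3170 + 273.15 = 314.4670 K
exponent = -Ea / (R * T_K) = -67002.8840 / (8.314 * 314.4670) = -25.6276
k = A * exp(exponent) = 357913.7460 * exp(-25.6276) = 2.6536e-06 1/s


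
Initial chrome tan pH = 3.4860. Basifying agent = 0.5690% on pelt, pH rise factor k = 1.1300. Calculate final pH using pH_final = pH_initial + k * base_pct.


Formula: pH_final = pH_initial + k * base_pct
Substituting: pH_final = 3.4860 + 1.1300 * 0.5690
Result: 4.1290


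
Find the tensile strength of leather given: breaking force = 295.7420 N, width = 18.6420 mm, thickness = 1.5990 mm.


Formula: TS = force / (width * thickness)
Substituting: TS = 295.7420 / (18.6420 * 1.5990)
Result: 9.9214 N/mm^2


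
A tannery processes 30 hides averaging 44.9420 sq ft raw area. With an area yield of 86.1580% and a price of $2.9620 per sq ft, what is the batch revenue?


Raw_total = N * avg_area = 30 * 44.9420 = 1348.2600 sq ft
Finished = Raw_total * yield / 100 = 1348.2600 * 86.1580 / 100 = 1161.6339 sq ft
Value = Finished * price = 1161.6339 * 2.9620 = 3440.7595 $


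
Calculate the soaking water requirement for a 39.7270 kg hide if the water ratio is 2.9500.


Formula: Water = hide_weight * ratio
Substituting: Water = 39.7270 * 2.9500
Result: 117.1946 kg


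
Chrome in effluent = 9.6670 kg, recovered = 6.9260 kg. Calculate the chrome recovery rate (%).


Formula: Recovery = recovered / input * 100
Substituting: Recovery = 6.9260 / 9.6670 * 100
Result: 71.6458 %


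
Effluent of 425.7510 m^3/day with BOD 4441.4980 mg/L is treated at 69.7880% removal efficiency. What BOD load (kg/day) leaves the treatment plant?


Load_in = volume * conc / 1000 = 425.7510 * 4441.4980 / 1000 = 1890.9722 kg/day
Removed = Load_in * eff / 100 = 1890.9722 * 69.7880 / 100 = 1319.6717 kg/day
Load_out = Load_in - Removed = 1890.9722 - 1319.6717 = 571.3005 kg/day


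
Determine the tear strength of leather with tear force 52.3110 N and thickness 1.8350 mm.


Formula: Tear strength = force / thickness
Substituting: Tear strength = 52.3110 / 1.8350
Result: 28.5074 N/mm


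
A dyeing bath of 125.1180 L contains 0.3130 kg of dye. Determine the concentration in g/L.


Formula: Conc = dye_mass(kg) / volume(L) * 1000
Substituting: Conc = 0.3130 / 125.1180 * 1000
Result: 2.5016 g/L


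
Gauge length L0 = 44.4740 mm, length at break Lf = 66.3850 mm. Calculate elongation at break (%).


Formula: Elongation = (Lf - L0) / L0 * 100
Substituting: Elongation = (66.3850 - 44.4740) / 44.4740 * 100
Result: 49.2670 %


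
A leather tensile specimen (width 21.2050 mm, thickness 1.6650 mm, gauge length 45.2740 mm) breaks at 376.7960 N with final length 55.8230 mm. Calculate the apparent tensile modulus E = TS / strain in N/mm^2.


TS = F / (w * t) = 376.7960 / (21.2050 * 1.6650) = 10.6722 N/mm^2
strain = (Lf - L0) / L0 = (55.8230 - 45.2740) / 45.2740 = 0.2330
E = TS / strain = 10.6722 / 0.2330 = 45.8027 N/mm^2


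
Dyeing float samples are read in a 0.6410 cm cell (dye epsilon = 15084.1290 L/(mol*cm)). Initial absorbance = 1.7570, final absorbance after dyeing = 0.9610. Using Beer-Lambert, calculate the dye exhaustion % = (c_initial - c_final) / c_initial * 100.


c_initial = A_i / (epsilon * l) = 1.7570 / (15084.1290 * 0.6410) = 1.8172e-04 mol/L
c_final = A_f / (epsilon * l) = 0.9610 / (15084.1290 * 0.6410) = 9.9391e-05 mol/L
Exhaustion = (c_initial - c_final) / c_initial * 100 = (1.8172e-04 - 9.9391e-05) / 1.8172e-04 * 100 = 45.3045 %


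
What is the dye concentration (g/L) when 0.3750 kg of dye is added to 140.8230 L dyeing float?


Formula: Conc = dye_mass(kg) / volume(L) * 1000
Substituting: Conc = 0.3750 / 140.8230 * 1000
Result: 2.6629 g/L


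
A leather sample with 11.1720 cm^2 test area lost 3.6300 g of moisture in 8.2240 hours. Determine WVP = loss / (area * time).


Formula: WVP = loss / (area * time)
Substituting: WVP = 3.6300 / (11.1720 * 8.2240)
Result: 0.0395087 g/(cm^2*hr)


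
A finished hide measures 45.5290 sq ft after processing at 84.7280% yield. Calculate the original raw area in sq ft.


Formula: raw = finished * 100 / yield
Substituting: raw = 45.5290 * 100 / 84.7280
Result: 53.7355 sq ft


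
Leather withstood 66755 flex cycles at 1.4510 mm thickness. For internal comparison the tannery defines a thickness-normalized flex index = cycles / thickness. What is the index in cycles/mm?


Formula: Index = cycles / thickness
Substituting: Index = 66755 / 1.4510
Result: 46006.2026 cycles/mm


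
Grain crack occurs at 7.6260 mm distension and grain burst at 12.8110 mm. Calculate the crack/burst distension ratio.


Formula: Ratio = crack / burst
Substituting: Ratio = 7.6260 / 12.8110
Result: 0.5953


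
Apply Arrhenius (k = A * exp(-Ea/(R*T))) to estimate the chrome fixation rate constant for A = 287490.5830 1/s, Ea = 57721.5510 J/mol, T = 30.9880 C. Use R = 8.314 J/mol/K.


T_K = T_C + 273.15 = 30.9880 + 273.15 = 304.1380 K
exponent = -Ea / (R * T_K) = -57721.5510 / (8.314 * 304.1380) = -22.8274
k = A * exp(exponent) = 287490.5830 * exp(-22.8274) = 3.5058e-05 1/s


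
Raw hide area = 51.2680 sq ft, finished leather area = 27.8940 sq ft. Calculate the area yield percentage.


Formula: Yield = finished / raw * 100
Substituting: Yield = 27.8940 / 51.2680 * 100
Result: 54.4082 %


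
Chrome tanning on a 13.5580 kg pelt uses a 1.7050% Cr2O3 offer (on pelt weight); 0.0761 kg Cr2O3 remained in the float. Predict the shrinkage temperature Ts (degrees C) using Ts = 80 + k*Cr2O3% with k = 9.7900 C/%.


Offered = pelt * offer_pct / 100 = 13.5580 * 1.7050 / 100 = 0.2312 kg
Uptake = offered - residual = 0.2312 - 0.0761 = 0.1551 kg
Cr2O3% on pelt = uptake / pelt * 100 = 0.1551 / 13.5580 * 100 = 1.1437 %
Ts = 80 + k * Cr2O3% = 80 + 9.7900 * 1.1437 = 91.1969 C


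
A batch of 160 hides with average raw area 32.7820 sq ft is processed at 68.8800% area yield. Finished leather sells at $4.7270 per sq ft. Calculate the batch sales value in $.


Raw_total = N * avg_area = 160 * 32.7820 = 5245.1200 sq ft
Finished = Raw_total * yield / 100 = 5245.1200 * 68.8800 / 100 = 3612.8387 sq ft
Value = Finished * price = 3612.8387 * 4.7270 = 17077.8883 $


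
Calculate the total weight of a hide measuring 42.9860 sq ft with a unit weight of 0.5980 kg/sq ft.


Formula: Weight = area * weight_per_sqft
Substituting: Weight = 42.9860 * 0.5980
Result: 25.7056 kg


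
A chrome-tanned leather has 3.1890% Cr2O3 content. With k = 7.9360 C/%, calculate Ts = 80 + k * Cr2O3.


Formula: Ts = 80 + k * Cr2O3
Substituting: Ts = 80 + 7.9360 * 3.1890
Result: 105.3079 C


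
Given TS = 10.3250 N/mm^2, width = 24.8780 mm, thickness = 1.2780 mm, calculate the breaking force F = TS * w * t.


Formula: F = TS * w * t
Substituting: F = 10.3250 * 24.8780 * 1.2780
Result: 328.2739 N


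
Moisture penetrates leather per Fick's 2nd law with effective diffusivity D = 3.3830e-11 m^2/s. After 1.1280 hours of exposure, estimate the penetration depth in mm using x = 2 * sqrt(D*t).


t = 1.1280 hr * 3600 = 4060.8000 s
D * t = 3.3830e-11 * 4060.8000 = 1.3738e-07
x = 2 * sqrt(D*t) = 2 * sqrt(1.3738e-07) = 7.4129e-04 m = 0.7413 mm


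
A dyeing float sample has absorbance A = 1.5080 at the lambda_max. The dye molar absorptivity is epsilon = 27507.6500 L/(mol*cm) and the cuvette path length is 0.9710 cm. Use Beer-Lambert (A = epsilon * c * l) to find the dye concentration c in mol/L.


Formula: c = A / (epsilon * l)
Substituting: c = 1.5080 / (27507.6500 * 0.9710)
Result: 5.6458e-05 mol/L


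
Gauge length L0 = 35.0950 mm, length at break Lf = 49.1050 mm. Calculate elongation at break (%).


Formula: Elongation = (Lf - L0) / L0 * 100
Substituting: Elongation = (49.1050 - 35.0950) / 35.0950 * 100
Result: 39.9202 %


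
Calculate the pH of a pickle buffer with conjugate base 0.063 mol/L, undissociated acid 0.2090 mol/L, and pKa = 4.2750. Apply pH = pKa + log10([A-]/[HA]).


ratio = [A-] / [HA] = 0.063 / 0.2090 = 0.3014
log10(ratio) = -0.5208
pH = pKa + log10(ratio) = 4.2750 - 0.5208 = 3.7542


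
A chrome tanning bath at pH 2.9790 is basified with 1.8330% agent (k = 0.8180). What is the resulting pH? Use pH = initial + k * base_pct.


Formula: pH_final = pH_initial + k * base_pct
Substituting: pH_final = 2.9790 + 0.8180 * 1.8330
Result: 4.4784


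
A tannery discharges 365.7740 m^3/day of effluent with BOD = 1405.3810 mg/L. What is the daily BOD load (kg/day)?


Formula: BOD_load = volume * conc / 1000
Substituting: BOD_load = 365.7740 * 1405.3810 / 1000
Result: 514.0518 kg/day


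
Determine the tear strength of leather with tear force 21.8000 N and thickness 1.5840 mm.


Formula: Tear strength = force / thickness
Substituting: Tear strength = 21.8000 / 1.5840
Result: 13.7626 N/mm


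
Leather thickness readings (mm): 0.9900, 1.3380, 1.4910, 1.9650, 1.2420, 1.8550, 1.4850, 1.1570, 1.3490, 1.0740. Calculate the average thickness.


Formula: Average = sum / n
Substituting: Average = 13.9460 / 10
Result: 1.3946 mm


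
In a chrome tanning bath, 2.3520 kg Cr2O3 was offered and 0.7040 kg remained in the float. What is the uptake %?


Formula: Uptake = (offered - residual) / offered * 100
Substituting: Uptake = (2.3520 - 0.7040) / 2.3520 * 100
Result: 70.0680 %


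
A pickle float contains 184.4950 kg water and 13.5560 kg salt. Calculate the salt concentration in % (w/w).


Formula: Conc = salt / (water + salt) * 100
Substituting: Conc = 13.5560 / (184.4950 + 13.5560) * 100
Result: 6.8447 %


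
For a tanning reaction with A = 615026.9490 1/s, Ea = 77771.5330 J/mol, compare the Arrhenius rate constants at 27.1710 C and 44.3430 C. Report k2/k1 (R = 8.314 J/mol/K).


T1 = 27.1710 + 273.15 = 300.3210 K; T2 = 44.3430 + 273.15 = 317.4930 K
k1 = A * exp(-Ea/(R*T1)) = 615026.9490 * exp(-77771.5330/(8.314*300.3210)) = 1.8266e-08 1/s
k2 = A * exp(-Ea/(R*T2)) = 615026.9490 * exp(-77771.5330/(8.314*317.4930)) = 9.8467e-08 1/s
k2/k1 = 9.8467e-08 / 1.8266e-08 = 5.3906


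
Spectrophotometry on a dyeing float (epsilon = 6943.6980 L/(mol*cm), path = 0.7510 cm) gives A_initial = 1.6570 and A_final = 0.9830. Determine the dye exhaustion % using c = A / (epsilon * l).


c_initial = A_i / (epsilon * l) = 1.6570 / (6943.6980 * 0.7510) = 3.1775e-04 mol/L
c_final = A_f / (epsilon * l) = 0.9830 / (6943.6980 * 0.7510) = 1.8850e-04 mol/L
Exhaustion = (c_initial - c_final) / c_initial * 100 = (3.1775e-04 - 1.8850e-04) / 3.1775e-04 * 100 = 40.6759 %


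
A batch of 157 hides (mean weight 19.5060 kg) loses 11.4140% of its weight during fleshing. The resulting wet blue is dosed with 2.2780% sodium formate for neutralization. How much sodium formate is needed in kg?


Total_raw = N * avg_wt = 157 * 19.5060 = 3062.4420 kg
Substrate = Total_raw * (1 - loss/100) = 3062.4420 * (1 - 11.4140/100) = 2712.8949 kg
Neutralizer = Substrate * pct / 100 = 2712.8949 * 2.2780 / 100 = 61.7997 kg


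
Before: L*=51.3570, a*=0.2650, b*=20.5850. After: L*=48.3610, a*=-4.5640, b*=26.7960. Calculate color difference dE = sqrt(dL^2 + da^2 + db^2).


dL = -2.9960, da = -4.8290, db = 6.2110
dE = sqrt((-2.9960)^2 + (-4.8290)^2 + 6.2110^2) = 8.4185


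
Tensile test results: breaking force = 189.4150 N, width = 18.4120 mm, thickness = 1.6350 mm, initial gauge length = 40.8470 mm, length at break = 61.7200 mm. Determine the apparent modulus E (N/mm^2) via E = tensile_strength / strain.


TS = F / (w * t) = 189.4150 / (18.4120 * 1.6350) = 6.2921 N/mm^2
strain = (Lf - L0) / L0 = (61.7200 - 40.8470) / 40.8470 = 0.5110
E = TS / strain = 6.2921 / 0.5110 = 12.3132 N/mm^2


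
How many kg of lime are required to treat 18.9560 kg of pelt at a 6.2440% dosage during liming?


Formula: Lime = substrate * pct / 100
Substituting: Lime = 18.9560 * 6.2440 / 100
Result: 1.1836 kg


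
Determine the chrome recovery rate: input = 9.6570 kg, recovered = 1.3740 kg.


Formula: Recovery = recovered / input * 100
Substituting: Recovery = 1.3740 / 9.6570 * 100
Result: 14.2280 %


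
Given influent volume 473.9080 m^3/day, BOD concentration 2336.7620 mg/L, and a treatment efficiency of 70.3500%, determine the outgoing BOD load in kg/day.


Load_in = volume * conc / 1000 = 473.9080 * 2336.7620 / 1000 = 1107.4102 kg/day
Removed = Load_in * eff / 100 = 1107.4102 * 70.3500 / 100 = 779.0631 kg/day
Load_out = Load_in - Removed = 1107.4102 - 779.0631 = 328.3471 kg/day


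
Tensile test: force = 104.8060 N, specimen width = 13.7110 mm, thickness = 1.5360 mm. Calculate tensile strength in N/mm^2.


Formula: TS = force / (width * thickness)
Substituting: TS = 104.8060 / (13.7110 * 1.5360)
Result: 4.9765 N/mm^2


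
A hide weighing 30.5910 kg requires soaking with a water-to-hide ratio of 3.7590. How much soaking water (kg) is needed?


Formula: Water = hide_weight * ratio
Substituting: Water = 30.5910 * 3.7590
Result: 114.9916 kg


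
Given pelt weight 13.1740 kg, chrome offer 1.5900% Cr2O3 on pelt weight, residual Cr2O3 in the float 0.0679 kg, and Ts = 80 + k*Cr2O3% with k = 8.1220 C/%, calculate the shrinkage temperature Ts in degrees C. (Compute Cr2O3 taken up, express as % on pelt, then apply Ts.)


Offered = pelt * offer_pct / 100 = 13.1740 * 1.5900 / 100 = 0.2095 kg
Uptake = offered - residual = 0.2095 - 0.0679 = 0.1416 kg
Cr2O3% on pelt = uptake / pelt * 100 = 0.1416 / 13.1740 * 100 = 1.0746 %
Ts = 80 + k * Cr2O3% = 80 + 8.1220 * 1.0746 = 88.7278 C


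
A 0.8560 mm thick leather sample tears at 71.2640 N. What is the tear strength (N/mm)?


Formula: Tear strength = force / thickness
Substituting: Tear strength = 71.2640 / 0.8560
Result: 83.2523 N/mm


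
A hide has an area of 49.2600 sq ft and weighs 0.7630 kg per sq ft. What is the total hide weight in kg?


Formula: Weight = area * weight_per_sqft
Substituting: Weight = 49.2600 * 0.7630
Result: 37.5854 kg


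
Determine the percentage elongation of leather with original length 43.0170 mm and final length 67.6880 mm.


Formula: Elongation = (Lf - L0) / L0 * 100
Substituting: Elongation = (67.6880 - 43.0170) / 43.0170 * 100
Result: 57.3517 %


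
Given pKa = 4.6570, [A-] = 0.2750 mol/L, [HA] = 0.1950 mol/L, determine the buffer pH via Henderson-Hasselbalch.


ratio = [A-] / [HA] = 0.2750 / 0.1950 = 1.4103
log10(ratio) = 0.1493
pH = pKa + log10(ratio) = 4.6570 + 0.1493 = 4.8063


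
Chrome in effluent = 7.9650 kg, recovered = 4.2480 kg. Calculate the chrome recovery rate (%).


Formula: Recovery = recovered / input * 100
Substituting: Recovery = 4.2480 / 7.9650 * 100
Result: 53.3333 %


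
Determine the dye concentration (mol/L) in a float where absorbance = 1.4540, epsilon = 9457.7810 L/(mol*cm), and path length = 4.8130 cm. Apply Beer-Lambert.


Formula: c = A / (epsilon * l)
Substituting: c = 1.4540 / (9457.7810 * 4.8130)
Result: 3.1942e-05 mol/L


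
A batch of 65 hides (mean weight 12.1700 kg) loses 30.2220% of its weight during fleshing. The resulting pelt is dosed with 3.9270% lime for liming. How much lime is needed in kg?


Total_raw = N * avg_wt = 65 * 12.1700 = 791.0500 kg
Substrate = Total_raw * (1 - loss/100) = 791.0500 * (1 - 30.2220/100) = 551.9789 kg
Lime = Substrate * pct / 100 = 551.9789 * 3.9270 / 100 = 21.6762 kg


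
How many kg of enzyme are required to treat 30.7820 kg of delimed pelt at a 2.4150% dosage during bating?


Formula: Enzyme = substrate * pct / 100
Substituting: Enzyme = 30.7820 * 2.4150 / 100
Result: 0.7434 kg


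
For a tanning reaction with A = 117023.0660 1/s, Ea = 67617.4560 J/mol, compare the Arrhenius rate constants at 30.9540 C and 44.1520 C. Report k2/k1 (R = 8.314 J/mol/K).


T1 = 30.9540 + 273.15 = 304.1040 K; T2 = 44.1520 + 273.15 = 317.3020 K
k1 = A * exp(-Ea/(R*T1)) = 117023.0660 * exp(-67617.4560/(8.314*304.1040)) = 2.8411e-07 1/s
k2 = A * exp(-Ea/(R*T2)) = 117023.0660 * exp(-67617.4560/(8.314*317.3020)) = 8.6418e-07 1/s
k2/k1 = 8.6418e-07 / 2.8411e-07 = 3.0417


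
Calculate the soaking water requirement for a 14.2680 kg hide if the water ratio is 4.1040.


Formula: Water = hide_weight * ratio
Substituting: Water = 14.2680 * 4.1040
Result: 58.5559 kg


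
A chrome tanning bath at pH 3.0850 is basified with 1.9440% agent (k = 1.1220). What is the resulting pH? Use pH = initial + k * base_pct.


Formula: pH_final = pH_initial + k * base_pct
Substituting: pH_final = 3.0850 + 1.1220 * 1.9440
Result: 5.2662


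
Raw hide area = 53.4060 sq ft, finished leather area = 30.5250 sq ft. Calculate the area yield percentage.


Formula: Yield = finished / raw * 100
Substituting: Yield = 30.5250 / 53.4060 * 100
Result: 57.1565 %


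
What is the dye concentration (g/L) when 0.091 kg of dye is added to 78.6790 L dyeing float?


Formula: Conc = dye_mass(kg) / volume(L) * 1000
Substituting: Conc = 0.091 / 78.6790 * 1000
Result: 1.1566 g/L


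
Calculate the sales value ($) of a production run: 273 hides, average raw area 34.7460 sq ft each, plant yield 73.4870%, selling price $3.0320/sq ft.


Raw_total = N * avg_area = 273 * 34.7460 = 9485.6580 sq ft
Finished = Raw_total * yield / 100 = 9485.6580 * 73.4870 / 100 = 6970.7255 sq ft
Value = Finished * price = 6970.7255 * 3.0320 = 21135.2397 $


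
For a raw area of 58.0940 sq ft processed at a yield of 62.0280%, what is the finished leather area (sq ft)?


Formula: finished = raw * yield / 100
Substituting: finished = 58.0940 * 62.0280 / 100
Result: 36.0345 sq ft


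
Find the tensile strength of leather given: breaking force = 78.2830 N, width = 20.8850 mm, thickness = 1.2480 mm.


Formula: TS = force / (width * thickness)
Substituting: TS = 78.2830 / (20.8850 * 1.2480)
Result: 3.0034 N/mm^2


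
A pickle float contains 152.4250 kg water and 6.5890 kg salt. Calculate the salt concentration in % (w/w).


Formula: Conc = salt / (water + salt) * 100
Substituting: Conc = 6.5890 / (152.4250 + 6.5890) * 100
Result: 4.1437 %


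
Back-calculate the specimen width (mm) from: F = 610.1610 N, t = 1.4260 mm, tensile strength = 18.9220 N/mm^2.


Formula: w = F / (TS * t)
Substituting: w = 610.1610 / (18.9220 * 1.4260)
Result: 22.6130 mm


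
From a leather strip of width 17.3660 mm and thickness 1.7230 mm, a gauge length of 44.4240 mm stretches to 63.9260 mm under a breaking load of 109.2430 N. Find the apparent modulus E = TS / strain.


TS = F / (w * t) = 109.2430 / (17.3660 * 1.7230) = 3.6510 N/mm^2
strain = (Lf - L0) / L0 = (63.9260 - 44.4240) / 44.4240 = 0.4390
E = TS / strain = 3.6510 / 0.4390 = 8.3166 N/mm^2


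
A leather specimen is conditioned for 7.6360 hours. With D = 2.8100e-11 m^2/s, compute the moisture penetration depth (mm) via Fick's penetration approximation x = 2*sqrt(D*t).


t = 7.6360 hr * 3600 = 27489.6000 s
D * t = 2.8100e-11 * 27489.6000 = 7.7246e-07
x = 2 * sqrt(D*t) = 2 * sqrt(7.7246e-07) = 0.00175779 m = 1.7578 mm


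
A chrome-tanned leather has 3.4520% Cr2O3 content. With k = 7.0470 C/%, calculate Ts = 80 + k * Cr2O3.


Formula: Ts = 80 + k * Cr2O3
Substituting: Ts = 80 + 7.0470 * 3.4520
Result: 104.3262 C


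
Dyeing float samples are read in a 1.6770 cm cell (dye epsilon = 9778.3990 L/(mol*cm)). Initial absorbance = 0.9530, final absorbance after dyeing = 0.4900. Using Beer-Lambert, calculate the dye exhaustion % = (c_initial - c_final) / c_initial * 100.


c_initial = A_i / (epsilon * l) = 0.9530 / (9778.3990 * 1.6770) = 5.8116e-05 mol/L
c_final = A_f / (epsilon * l) = 0.4900 / (9778.3990 * 1.6770) = 2.9881e-05 mol/L
Exhaustion = (c_initial - c_final) / c_initial * 100 = (5.8116e-05 - 2.9881e-05) / 5.8116e-05 * 100 = 48.5834 %


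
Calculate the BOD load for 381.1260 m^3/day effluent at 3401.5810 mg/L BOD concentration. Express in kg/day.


Formula: BOD_load = volume * conc / 1000
Substituting: BOD_load = 381.1260 * 3401.5810 / 1000
Result: 1296.4310 kg/day


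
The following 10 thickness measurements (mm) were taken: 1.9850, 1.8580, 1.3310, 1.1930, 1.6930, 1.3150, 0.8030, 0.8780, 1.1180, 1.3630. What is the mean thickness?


Formula: Average = sum / n
Substituting: Average = 13.5370 / 10
Result: 1.3537 mm


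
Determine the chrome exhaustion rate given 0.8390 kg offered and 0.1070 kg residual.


Formula: Uptake = (offered - residual) / offered * 100
Substituting: Uptake = (0.8390 - 0.1070) / 0.8390 * 100
Result: 87.2467 %


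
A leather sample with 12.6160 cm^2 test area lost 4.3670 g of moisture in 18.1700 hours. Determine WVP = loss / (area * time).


Formula: WVP = loss / (area * time)
Substituting: WVP = 4.3670 / (12.6160 * 18.1700)
Result: 0.0190505 g/(cm^2*hr)


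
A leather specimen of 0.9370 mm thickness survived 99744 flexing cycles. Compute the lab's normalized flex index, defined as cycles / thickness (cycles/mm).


Formula: Index = cycles / thickness
Substituting: Index = 99744 / 0.9370
Result: 106450.3735 cycles/mm


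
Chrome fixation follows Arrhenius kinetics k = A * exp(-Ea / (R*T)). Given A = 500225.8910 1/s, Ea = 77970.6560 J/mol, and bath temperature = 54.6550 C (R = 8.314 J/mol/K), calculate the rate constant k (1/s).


T_K = T_C + 273.15 = 54.6550 + 273.15 = 327.8050 K
exponent = -Ea / (R * T_K) = -77970.6560 / (8.314 * 327.8050) = -28.6092
k = A * exp(exponent) = 500225.8910 * exp(-28.6092) = 1.8808e-07 1/s


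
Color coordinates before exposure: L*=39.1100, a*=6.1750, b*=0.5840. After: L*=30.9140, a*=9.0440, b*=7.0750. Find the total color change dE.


dL = -8.1960, da = 2.8690, db = 6.4910
dE = sqrt((-8.1960)^2 + 2.8690^2 + 6.4910^2) = 10.8415


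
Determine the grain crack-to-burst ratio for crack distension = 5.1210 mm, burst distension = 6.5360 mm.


Formula: Ratio = crack / burst
Substituting: Ratio = 5.1210 / 6.5360
Result: 0.7835


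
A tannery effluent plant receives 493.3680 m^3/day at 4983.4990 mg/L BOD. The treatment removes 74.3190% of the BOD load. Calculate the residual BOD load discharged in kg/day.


Load_in = volume * conc / 1000 = 493.3680 * 4983.4990 / 1000 = 2458.6989 kg/day
Removed = Load_in * eff / 100 = 2458.6989 * 74.3190 / 100 = 1827.2805 kg/day
Load_out = Load_in - Removed = 2458.6989 - 1827.2805 = 631.4185 kg/day


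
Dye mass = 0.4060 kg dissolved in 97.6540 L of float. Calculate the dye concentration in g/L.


Formula: Conc = dye_mass(kg) / volume(L) * 1000
Substituting: Conc = 0.4060 / 97.6540 * 1000
Result: 4.1575 g/L


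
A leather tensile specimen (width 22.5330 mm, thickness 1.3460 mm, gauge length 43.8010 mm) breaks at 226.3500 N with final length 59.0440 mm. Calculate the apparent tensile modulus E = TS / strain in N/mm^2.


TS = F / (w * t) = 226.3500 / (22.5330 * 1.3460) = 7.4631 N/mm^2
strain = (Lf - L0) / L0 = (59.0440 - 43.8010) / 43.8010 = 0.3480
E = TS / strain = 7.4631 / 0.3480 = 21.4452 N/mm^2


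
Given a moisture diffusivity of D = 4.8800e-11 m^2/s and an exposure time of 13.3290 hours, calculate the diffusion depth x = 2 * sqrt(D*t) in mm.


t = 13.3290 hr * 3600 = 47984.4000 s
D * t = 4.8800e-11 * 47984.4000 = 2.3416e-06
x = 2 * sqrt(D*t) = 2 * sqrt(2.3416e-06) = 0.00306048 m = 3.0605 mm


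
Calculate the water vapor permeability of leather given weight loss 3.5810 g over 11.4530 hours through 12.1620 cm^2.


Formula: WVP = loss / (area * time)
Substituting: WVP = 3.5810 / (12.1620 * 11.4530)
Result: 0.0257087 g/(cm^2*hr)


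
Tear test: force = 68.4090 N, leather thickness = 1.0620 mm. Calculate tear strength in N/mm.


Formula: Tear strength = force / thickness
Substituting: Tear strength = 68.4090 / 1.0620
Result: 64.4153 N/mm


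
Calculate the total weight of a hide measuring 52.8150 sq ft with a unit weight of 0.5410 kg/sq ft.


Formula: Weight = area * weight_per_sqft
Substituting: Weight = 52.8150 * 0.5410
Result: 28.5729 kg


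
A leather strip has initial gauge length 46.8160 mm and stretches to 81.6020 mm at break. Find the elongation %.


Formula: Elongation = (Lf - L0) / L0 * 100
Substituting: Elongation = (81.6020 - 46.8160) / 46.8160 * 100
Result: 74.3037 %


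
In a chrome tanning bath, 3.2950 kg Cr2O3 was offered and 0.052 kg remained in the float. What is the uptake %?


Formula: Uptake = (offered - residual) / offered * 100
Substituting: Uptake = (3.2950 - 0.052) / 3.2950 * 100
Result: 98.4219 %


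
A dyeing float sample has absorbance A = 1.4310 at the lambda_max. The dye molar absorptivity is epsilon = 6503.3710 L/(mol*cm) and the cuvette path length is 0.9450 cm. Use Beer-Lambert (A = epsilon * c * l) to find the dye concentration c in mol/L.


Formula: c = A / (epsilon * l)
Substituting: c = 1.4310 / (6503.3710 * 0.9450)
Result: 2.3285e-04 mol/L
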